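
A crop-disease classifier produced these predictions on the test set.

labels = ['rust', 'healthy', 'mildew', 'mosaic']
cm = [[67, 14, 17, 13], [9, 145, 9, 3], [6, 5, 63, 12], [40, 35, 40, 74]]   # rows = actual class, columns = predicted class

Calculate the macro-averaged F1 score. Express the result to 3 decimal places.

0.616

Per-class F1 score (2·TP/(2·TP+FP+FN)):
  rust: TP=67, FP=9+6+40=55, FN=14+17+13=44 → 134/233 = 0.5751
  healthy: TP=145, FP=14+5+35=54, FN=9+9+3=21 → 290/365 = 0.7945
  mildew: TP=63, FP=17+9+40=66, FN=6+5+12=23 → 126/215 = 0.5860
  mosaic: TP=74, FP=13+3+12=28, FN=40+35+40=115 → 148/291 = 0.5086
Macro-F1 score = mean = (0.5751 + 0.7945 + 0.5860 + 0.5086) / 4 = 0.616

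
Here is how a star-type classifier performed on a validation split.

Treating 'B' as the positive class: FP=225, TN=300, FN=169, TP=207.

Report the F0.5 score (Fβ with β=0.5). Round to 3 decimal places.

0.492

Fβ = (1+β²)·TP / ((1+β²)·TP + β²·FN + FP), with β²=1/4
= 1.25·207 / (1.25·207 + 0.25·169 + 225) = 0.492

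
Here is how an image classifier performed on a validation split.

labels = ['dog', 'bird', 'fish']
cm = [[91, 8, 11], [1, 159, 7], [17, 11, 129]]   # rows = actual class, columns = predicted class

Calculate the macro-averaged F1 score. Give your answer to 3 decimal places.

0.867

Per-class F1 score (2·TP/(2·TP+FP+FN)):
  dog: TP=91, FP=1+17=18, FN=8+11=19 → 182/219 = 0.8311
  bird: TP=159, FP=8+11=19, FN=1+7=8 → 318/345 = 0.9217
  fish: TP=129, FP=11+7=18, FN=17+11=28 → 258/304 = 0.8487
Macro-F1 score = mean = (0.8311 + 0.9217 + 0.8487) / 3 = 0.867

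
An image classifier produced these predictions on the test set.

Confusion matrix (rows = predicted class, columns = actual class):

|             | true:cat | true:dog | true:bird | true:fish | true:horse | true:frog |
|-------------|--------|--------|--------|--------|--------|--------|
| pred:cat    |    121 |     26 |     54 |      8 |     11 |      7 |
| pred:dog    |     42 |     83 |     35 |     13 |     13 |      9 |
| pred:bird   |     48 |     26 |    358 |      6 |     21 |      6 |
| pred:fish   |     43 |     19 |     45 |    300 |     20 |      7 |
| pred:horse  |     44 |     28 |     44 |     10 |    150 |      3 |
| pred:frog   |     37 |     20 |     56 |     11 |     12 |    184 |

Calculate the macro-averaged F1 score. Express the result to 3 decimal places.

0.595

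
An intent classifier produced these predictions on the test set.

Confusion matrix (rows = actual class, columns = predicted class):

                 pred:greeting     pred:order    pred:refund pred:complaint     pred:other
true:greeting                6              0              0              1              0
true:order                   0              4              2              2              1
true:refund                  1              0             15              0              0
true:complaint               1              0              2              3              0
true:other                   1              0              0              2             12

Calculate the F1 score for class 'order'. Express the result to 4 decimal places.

One-vs-rest for 'order': TP = diagonal; FP = other classes predicted 'order'; FN = 'order' predicted as other.
F1 score = 2·TP/(2·TP+FP+FN).
order: TP=4, FP=0+0+0+0=0, FN=0+2+2+1=5 → 8/13 = 0.61538

0.6154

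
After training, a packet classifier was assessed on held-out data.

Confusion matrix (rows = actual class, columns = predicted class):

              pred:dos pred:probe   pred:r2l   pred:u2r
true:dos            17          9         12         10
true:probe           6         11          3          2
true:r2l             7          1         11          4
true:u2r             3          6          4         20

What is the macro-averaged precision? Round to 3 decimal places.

Per-class precision (TP/(TP+FP)):
  dos: TP=17, FP=6+7+3=16 → 17/33 = 0.5152
  probe: TP=11, FP=9+1+6=16 → 11/27 = 0.4074
  r2l: TP=11, FP=12+3+4=19 → 11/30 = 0.3667
  u2r: TP=20, FP=10+2+4=16 → 20/36 = 0.5556
Macro-precision = mean = (0.5152 + 0.4074 + 0.3667 + 0.5556) / 4 = 0.461

0.461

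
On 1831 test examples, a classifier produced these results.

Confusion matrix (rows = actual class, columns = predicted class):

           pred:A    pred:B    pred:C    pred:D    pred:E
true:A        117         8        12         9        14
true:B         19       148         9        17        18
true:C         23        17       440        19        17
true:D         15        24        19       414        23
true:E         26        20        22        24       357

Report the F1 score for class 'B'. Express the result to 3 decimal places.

Take TP from the diagonal, FP from the rest of the 'B' prediction marginal, FN from the rest of the 'B' actual marginal.
F1 score = 2·TP/(2·TP+FP+FN).
B: TP=148, FP=8+17+24+20=69, FN=19+9+17+18=63 → 296/428 = 0.6916

0.692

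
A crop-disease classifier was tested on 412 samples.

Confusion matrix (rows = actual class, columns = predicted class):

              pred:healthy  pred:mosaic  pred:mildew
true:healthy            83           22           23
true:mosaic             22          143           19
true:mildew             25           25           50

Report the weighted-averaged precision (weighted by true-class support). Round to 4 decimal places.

Per-class precision (TP/(TP+FP)):
  healthy: TP=83, FP=22+25=47 → 83/130 = 0.63846
  mosaic: TP=143, FP=22+25=47 → 143/190 = 0.75263
  mildew: TP=50, FP=23+19=42 → 50/92 = 0.54348
Weighted-precision = Σ (supportᵢ/N)·precisionᵢ with N=412: (128/412)·0.63846 + (184/412)·0.75263 + (100/412)·0.54348 = 0.6664

0.6664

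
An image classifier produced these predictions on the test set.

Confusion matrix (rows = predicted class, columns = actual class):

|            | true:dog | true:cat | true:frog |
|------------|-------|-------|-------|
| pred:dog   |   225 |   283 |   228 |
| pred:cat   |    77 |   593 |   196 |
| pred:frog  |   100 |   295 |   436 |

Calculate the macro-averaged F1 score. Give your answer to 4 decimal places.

0.4978

Per-class F1 score (2·TP/(2·TP+FP+FN)):
  dog: TP=225, FP=283+228=511, FN=77+100=177 → 450/1138 = 0.39543
  cat: TP=593, FP=77+196=273, FN=283+295=578 → 1186/2037 = 0.58223
  frog: TP=436, FP=100+295=395, FN=228+196=424 → 872/1691 = 0.51567
Macro-F1 score = mean = (0.39543 + 0.58223 + 0.51567) / 3 = 0.4978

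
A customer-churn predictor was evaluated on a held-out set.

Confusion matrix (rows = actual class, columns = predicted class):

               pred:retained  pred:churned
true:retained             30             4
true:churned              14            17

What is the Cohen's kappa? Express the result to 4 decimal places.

Observed agreement pₒ = trace/N = 47/65 = 0.72308
Expected agreement pₑ = Σ (rowᵢ·colᵢ)/N² = (34·44 + 31·21)/65² = 0.50817
κ = (pₒ − pₑ)/(1 − pₑ) = (0.72308 − 0.50817)/(1 − 0.50817) = 0.4370

0.4370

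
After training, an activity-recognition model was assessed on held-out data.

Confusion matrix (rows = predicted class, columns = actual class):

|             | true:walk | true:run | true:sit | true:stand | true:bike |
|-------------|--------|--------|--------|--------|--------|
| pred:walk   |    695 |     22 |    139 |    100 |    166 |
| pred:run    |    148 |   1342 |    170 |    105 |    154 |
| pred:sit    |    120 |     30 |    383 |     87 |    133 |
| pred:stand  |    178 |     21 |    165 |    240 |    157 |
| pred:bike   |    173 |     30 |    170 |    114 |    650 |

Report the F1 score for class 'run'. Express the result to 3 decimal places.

Take TP from the diagonal, FP from the rest of the 'run' prediction marginal, FN from the rest of the 'run' actual marginal.
F1 score = 2·TP/(2·TP+FP+FN).
run: TP=1342, FP=148+170+105+154=577, FN=22+30+21+30=103 → 2684/3364 = 0.7979

0.798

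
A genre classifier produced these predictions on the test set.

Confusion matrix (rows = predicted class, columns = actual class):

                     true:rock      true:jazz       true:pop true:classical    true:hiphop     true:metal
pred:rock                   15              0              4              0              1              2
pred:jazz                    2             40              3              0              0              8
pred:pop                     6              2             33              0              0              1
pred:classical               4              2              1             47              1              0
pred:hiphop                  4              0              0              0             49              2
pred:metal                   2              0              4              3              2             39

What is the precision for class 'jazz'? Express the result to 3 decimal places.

0.755

One-vs-rest for 'jazz': TP = diagonal; FP = other classes predicted 'jazz'; FN = 'jazz' predicted as other.
precision = TP/(TP+FP).
jazz: TP=40, FP=2+3+0+0+8=13 → 40/53 = 0.7547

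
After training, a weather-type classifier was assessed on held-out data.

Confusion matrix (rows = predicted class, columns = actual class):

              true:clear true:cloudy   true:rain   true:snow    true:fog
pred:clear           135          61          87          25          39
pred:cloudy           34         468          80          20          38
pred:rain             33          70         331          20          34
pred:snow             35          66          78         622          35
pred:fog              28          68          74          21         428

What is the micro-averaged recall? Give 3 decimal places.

Micro-averaging pools counts across classes: ΣTP=1984, ΣFP=946, ΣFN=946.
Micro-recall = TP/(TP+FN) on pooled counts = 0.677 (equals overall accuracy in single-label multiclass).

0.677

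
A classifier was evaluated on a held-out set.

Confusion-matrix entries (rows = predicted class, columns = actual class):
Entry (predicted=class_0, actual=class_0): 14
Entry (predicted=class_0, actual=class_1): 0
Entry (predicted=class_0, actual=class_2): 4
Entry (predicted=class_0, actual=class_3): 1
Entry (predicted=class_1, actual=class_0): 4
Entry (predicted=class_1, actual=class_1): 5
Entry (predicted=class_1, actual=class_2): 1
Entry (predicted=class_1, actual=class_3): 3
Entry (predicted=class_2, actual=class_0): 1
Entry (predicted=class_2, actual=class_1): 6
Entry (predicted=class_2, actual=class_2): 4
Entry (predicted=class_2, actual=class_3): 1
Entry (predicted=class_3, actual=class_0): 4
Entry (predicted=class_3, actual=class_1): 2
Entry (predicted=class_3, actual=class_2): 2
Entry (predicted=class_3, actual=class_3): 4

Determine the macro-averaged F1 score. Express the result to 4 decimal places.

Per-class F1 score (2·TP/(2·TP+FP+FN)):
  class_0: TP=14, FP=0+4+1=5, FN=4+1+4=9 → 28/42 = 0.66667
  class_1: TP=5, FP=4+1+3=8, FN=0+6+2=8 → 10/26 = 0.38462
  class_2: TP=4, FP=1+6+1=8, FN=4+1+2=7 → 8/23 = 0.34783
  class_3: TP=4, FP=4+2+2=8, FN=1+3+1=5 → 8/21 = 0.38095
Macro-F1 score = mean = (0.66667 + 0.38462 + 0.34783 + 0.38095) / 4 = 0.4450

0.4450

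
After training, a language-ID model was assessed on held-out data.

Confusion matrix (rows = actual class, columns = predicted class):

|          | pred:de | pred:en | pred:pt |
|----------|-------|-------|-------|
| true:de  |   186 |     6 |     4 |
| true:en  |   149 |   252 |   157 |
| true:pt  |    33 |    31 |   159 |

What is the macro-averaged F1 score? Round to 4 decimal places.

0.6134

Per-class F1 score (2·TP/(2·TP+FP+FN)):
  de: TP=186, FP=149+33=182, FN=6+4=10 → 372/564 = 0.65957
  en: TP=252, FP=6+31=37, FN=149+157=306 → 504/847 = 0.59504
  pt: TP=159, FP=4+157=161, FN=33+31=64 → 318/543 = 0.58564
Macro-F1 score = mean = (0.65957 + 0.59504 + 0.58564) / 3 = 0.6134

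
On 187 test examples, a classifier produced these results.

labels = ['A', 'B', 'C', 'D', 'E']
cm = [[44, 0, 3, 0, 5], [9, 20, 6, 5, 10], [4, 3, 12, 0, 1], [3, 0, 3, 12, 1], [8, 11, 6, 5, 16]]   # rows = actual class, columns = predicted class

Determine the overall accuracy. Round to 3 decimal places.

Accuracy = trace / total = (44+20+12+12+16=104) / 187 = 104/187 = 0.556

0.556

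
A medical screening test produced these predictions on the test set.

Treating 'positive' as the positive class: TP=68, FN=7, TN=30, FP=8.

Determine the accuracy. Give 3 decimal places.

0.867

Accuracy = (TP+TN)/N = (68+30)/113 = 0.867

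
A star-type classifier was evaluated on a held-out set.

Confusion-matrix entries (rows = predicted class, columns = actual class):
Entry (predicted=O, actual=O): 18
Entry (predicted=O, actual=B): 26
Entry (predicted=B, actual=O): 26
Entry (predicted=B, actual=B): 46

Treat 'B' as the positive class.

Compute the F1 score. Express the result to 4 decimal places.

Precision = TP/(TP+FP) = 46/72 = 0.6389
Recall = TP/(TP+FN) = 46/72 = 0.6389
F1 = 2·TP/(2·TP+FP+FN) = 92/144 = 0.6389

0.6389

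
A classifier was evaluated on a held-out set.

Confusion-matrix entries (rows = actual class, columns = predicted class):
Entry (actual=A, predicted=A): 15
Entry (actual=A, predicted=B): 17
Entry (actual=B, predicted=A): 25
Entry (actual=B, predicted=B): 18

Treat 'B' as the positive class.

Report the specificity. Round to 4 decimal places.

Specificity = TN/(TN+FP) = 15/(15+17) = 0.4688

0.4688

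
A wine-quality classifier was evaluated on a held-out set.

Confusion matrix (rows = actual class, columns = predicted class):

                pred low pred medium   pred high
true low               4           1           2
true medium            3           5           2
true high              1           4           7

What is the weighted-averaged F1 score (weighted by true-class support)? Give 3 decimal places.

0.553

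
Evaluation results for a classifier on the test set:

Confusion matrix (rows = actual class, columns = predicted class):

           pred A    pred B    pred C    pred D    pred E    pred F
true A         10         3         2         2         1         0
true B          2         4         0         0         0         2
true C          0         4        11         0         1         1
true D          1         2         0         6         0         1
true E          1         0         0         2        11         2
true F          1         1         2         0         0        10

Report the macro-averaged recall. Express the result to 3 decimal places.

0.617

Per-class recall (TP/(TP+FN)):
  A: TP=10, FN=3+2+2+1+0=8 → 10/18 = 0.5556
  B: TP=4, FN=2+0+0+0+2=4 → 4/8 = 0.5000
  C: TP=11, FN=0+4+0+1+1=6 → 11/17 = 0.6471
  D: TP=6, FN=1+2+0+0+1=4 → 6/10 = 0.6000
  E: TP=11, FN=1+0+0+2+2=5 → 11/16 = 0.6875
  F: TP=10, FN=1+1+2+0+0=4 → 10/14 = 0.7143
Macro-recall = mean = (0.5556 + 0.5000 + 0.6471 + 0.6000 + 0.6875 + 0.7143) / 6 = 0.617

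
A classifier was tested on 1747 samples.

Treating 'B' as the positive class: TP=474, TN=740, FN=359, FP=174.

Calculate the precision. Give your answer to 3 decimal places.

Precision = TP/(TP+FP) = 474/(474+174) = 474/648 = 0.731

0.731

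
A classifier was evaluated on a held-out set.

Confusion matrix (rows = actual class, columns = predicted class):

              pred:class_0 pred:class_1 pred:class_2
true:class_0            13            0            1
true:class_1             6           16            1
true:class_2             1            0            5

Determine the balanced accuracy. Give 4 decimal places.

0.8192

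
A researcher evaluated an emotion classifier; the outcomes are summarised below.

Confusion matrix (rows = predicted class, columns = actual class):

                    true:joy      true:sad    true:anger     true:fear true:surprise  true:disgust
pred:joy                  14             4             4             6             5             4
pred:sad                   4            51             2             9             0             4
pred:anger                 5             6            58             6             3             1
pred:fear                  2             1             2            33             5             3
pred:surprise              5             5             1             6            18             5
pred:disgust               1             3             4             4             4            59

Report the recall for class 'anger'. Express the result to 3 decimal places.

One-vs-rest for 'anger': TP = diagonal; FP = other classes predicted 'anger'; FN = 'anger' predicted as other.
recall = TP/(TP+FN).
anger: TP=58, FN=4+2+2+1+4=13 → 58/71 = 0.8169

0.817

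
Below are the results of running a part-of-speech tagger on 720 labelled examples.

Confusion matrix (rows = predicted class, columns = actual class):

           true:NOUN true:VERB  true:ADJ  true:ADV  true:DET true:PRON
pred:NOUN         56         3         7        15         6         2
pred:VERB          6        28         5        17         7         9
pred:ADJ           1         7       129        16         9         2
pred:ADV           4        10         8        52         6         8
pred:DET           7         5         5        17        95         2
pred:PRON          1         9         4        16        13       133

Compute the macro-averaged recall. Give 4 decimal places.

Per-class recall (TP/(TP+FN)):
  NOUN: TP=56, FN=6+1+4+7+1=19 → 56/75 = 0.74667
  VERB: TP=28, FN=3+7+10+5+9=34 → 28/62 = 0.45161
  ADJ: TP=129, FN=7+5+8+5+4=29 → 129/158 = 0.81646
  ADV: TP=52, FN=15+17+16+17+16=81 → 52/133 = 0.39098
  DET: TP=95, FN=6+7+9+6+13=41 → 95/136 = 0.69853
  PRON: TP=133, FN=2+9+2+8+2=23 → 133/156 = 0.85256
Macro-recall = mean = (0.74667 + 0.45161 + 0.81646 + 0.39098 + 0.69853 + 0.85256) / 6 = 0.6595

0.6595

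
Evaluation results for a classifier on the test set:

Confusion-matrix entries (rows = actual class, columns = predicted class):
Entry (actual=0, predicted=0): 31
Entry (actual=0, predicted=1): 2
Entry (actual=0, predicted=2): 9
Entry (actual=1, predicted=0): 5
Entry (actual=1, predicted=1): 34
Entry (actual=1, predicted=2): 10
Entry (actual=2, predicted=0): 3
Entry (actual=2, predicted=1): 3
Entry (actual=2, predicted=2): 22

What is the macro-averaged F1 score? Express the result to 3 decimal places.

0.725

Per-class F1 score (2·TP/(2·TP+FP+FN)):
  0: TP=31, FP=5+3=8, FN=2+9=11 → 62/81 = 0.7654
  1: TP=34, FP=2+3=5, FN=5+10=15 → 68/88 = 0.7727
  2: TP=22, FP=9+10=19, FN=3+3=6 → 44/69 = 0.6377
Macro-F1 score = mean = (0.7654 + 0.7727 + 0.6377) / 3 = 0.725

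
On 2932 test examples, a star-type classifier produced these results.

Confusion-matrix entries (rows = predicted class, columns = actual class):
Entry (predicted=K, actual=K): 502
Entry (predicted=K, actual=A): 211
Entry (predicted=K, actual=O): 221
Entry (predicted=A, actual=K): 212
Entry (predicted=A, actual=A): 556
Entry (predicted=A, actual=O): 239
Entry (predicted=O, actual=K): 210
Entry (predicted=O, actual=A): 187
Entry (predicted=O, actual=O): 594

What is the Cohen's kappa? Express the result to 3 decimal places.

0.345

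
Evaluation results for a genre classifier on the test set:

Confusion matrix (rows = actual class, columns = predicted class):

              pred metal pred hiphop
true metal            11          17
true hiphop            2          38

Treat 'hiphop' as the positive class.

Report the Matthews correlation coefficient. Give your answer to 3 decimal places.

0.429

MCC = (TP·TN − FP·FN) / √((TP+FP)(TP+FN)(TN+FP)(TN+FN))
Numerator = 38·11 − 17·2 = 384
Denominator = √(55·40·28·13) = √800800 = 894.8743
MCC = 384 / 894.8743 = 0.429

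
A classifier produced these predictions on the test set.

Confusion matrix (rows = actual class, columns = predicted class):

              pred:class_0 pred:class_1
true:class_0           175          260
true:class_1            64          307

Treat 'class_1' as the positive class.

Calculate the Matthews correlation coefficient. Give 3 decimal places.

0.251

MCC = (TP·TN − FP·FN) / √((TP+FP)(TP+FN)(TN+FP)(TN+FN))
Numerator = 307·175 − 260·64 = 37085
Denominator = √(567·371·435·239) = √21869765505 = 147884.2977
MCC = 37085 / 147884.2977 = 0.251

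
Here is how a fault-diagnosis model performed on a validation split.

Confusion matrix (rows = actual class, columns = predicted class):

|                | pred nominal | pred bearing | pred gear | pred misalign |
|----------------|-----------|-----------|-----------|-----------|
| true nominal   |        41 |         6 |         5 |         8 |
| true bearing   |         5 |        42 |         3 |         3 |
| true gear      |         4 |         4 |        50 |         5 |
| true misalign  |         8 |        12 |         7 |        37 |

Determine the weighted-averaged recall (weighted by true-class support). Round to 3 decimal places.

Per-class recall (TP/(TP+FN)):
  nominal: TP=41, FN=6+5+8=19 → 41/60 = 0.6833
  bearing: TP=42, FN=5+3+3=11 → 42/53 = 0.7925
  gear: TP=50, FN=4+4+5=13 → 50/63 = 0.7937
  misalign: TP=37, FN=8+12+7=27 → 37/64 = 0.5781
Weighted-recall = Σ (supportᵢ/N)·recallᵢ with N=240: (60/240)·0.6833 + (53/240)·0.7925 + (63/240)·0.7937 + (64/240)·0.5781 = 0.708

0.708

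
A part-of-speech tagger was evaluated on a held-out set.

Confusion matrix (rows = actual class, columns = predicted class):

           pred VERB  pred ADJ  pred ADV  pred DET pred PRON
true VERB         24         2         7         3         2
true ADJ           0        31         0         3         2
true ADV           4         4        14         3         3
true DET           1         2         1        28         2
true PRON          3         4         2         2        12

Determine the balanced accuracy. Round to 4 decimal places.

Balanced accuracy = mean of per-class recall.
  VERB: recall = 24/38 = 0.63158
  ADJ: recall = 31/36 = 0.86111
  ADV: recall = 14/28 = 0.50000
  DET: recall = 28/34 = 0.82353
  PRON: recall = 12/23 = 0.52174
Mean = (0.63158 + 0.86111 + 0.50000 + 0.82353 + 0.52174) / 5 = 0.6676

0.6676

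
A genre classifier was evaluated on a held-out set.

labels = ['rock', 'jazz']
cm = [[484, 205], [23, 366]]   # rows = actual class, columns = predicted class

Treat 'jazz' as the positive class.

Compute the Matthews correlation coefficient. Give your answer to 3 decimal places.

MCC = (TP·TN − FP·FN) / √((TP+FP)(TP+FN)(TN+FP)(TN+FN))
Numerator = 366·484 − 205·23 = 172429
Denominator = √(571·389·689·507) = √77591275437 = 278552.1054
MCC = 172429 / 278552.1054 = 0.619

0.619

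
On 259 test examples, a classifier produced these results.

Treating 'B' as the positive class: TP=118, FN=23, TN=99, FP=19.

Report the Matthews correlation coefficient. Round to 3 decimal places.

0.674

MCC = (TP·TN − FP·FN) / √((TP+FP)(TP+FN)(TN+FP)(TN+FN))
Numerator = 118·99 − 19·23 = 11245
Denominator = √(137·141·118·122) = √278087532 = 16675.9567
MCC = 11245 / 16675.9567 = 0.674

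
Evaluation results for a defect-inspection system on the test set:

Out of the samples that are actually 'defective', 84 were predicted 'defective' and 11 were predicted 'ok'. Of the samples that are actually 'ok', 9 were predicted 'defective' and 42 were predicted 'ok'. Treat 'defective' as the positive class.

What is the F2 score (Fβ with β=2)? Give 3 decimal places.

0.888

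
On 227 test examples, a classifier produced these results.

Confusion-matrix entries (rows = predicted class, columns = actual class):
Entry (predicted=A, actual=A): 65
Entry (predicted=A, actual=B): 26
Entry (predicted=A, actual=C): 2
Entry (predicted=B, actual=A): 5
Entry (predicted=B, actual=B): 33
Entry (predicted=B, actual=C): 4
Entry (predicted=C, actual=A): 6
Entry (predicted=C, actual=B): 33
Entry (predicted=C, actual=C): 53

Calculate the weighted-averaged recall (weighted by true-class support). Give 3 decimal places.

0.665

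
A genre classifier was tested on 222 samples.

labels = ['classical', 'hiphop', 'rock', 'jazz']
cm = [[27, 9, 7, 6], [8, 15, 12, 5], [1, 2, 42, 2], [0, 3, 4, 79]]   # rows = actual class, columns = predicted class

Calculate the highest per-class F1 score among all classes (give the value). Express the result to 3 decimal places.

0.888

Per-class F1 score (2·TP/(2·TP+FP+FN)):
  classical: TP=27, FP=8+1+0=9, FN=9+7+6=22 → 54/85 = 0.6353
  hiphop: TP=15, FP=9+2+3=14, FN=8+12+5=25 → 30/69 = 0.4348
  rock: TP=42, FP=7+12+4=23, FN=1+2+2=5 → 84/112 = 0.7500
  jazz: TP=79, FP=6+5+2=13, FN=0+3+4=7 → 158/178 = 0.8876
Highest is class 'jazz' with F1 score = 0.888.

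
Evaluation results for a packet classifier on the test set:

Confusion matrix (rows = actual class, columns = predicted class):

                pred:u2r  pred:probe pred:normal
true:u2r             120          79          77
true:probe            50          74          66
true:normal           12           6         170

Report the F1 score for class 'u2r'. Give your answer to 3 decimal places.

F1 score = 2·TP/(2·TP+FP+FN).
u2r: TP=120, FP=50+12=62, FN=79+77=156 → 240/458 = 0.5240

0.524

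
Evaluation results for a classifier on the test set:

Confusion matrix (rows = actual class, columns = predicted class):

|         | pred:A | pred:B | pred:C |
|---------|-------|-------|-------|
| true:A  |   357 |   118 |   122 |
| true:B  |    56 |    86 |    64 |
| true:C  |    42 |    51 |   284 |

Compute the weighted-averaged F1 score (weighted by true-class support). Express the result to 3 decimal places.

0.623

Per-class F1 score (2·TP/(2·TP+FP+FN)):
  A: TP=357, FP=56+42=98, FN=118+122=240 → 714/1052 = 0.6787
  B: TP=86, FP=118+51=169, FN=56+64=120 → 172/461 = 0.3731
  C: TP=284, FP=122+64=186, FN=42+51=93 → 568/847 = 0.6706
Weighted-F1 score = Σ (supportᵢ/N)·F1 scoreᵢ with N=1180: (597/1180)·0.6787 + (206/1180)·0.3731 + (377/1180)·0.6706 = 0.623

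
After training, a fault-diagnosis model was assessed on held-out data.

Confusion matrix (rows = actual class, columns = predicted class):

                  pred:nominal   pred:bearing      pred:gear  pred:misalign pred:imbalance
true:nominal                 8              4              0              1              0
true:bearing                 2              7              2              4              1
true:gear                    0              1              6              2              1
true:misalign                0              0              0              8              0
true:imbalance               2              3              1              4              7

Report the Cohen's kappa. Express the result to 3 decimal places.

Observed agreement pₒ = trace/N = 36/64 = 0.5625
Expected agreement pₑ = Σ (rowᵢ·colᵢ)/N² = (13·12 + 16·15 + 10·9 + 8·19 + 17·9)/64² = 0.1931
κ = (pₒ − pₑ)/(1 − pₑ) = (0.5625 − 0.1931)/(1 − 0.1931) = 0.458

0.458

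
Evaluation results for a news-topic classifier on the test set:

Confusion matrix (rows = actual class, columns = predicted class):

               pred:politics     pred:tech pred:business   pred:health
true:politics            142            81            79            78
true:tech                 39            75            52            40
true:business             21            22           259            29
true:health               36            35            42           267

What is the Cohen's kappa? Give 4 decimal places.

0.4241

Observed agreement pₒ = trace/N = 743/1297 = 0.57286
Expected agreement pₑ = Σ (rowᵢ·colᵢ)/N² = (380·238 + 206·213 + 331·432 + 380·414)/1297² = 0.25837
κ = (pₒ − pₑ)/(1 − pₑ) = (0.57286 − 0.25837)/(1 − 0.25837) = 0.4241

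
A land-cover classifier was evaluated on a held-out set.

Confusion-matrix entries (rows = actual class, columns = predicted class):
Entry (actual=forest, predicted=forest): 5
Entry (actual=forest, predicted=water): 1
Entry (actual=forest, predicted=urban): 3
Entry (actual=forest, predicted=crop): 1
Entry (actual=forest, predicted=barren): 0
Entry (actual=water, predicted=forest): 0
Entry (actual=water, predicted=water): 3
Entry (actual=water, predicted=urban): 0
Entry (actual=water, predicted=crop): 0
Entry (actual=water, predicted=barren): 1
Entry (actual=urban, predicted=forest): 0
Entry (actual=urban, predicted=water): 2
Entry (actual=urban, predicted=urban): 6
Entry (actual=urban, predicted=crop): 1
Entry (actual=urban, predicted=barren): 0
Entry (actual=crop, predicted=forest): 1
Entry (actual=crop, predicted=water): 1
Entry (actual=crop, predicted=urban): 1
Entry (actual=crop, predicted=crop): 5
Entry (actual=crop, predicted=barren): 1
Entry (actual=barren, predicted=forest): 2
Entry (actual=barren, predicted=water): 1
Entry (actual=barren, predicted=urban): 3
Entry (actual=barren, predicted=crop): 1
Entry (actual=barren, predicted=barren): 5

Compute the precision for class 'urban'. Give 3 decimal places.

0.462

Take TP from the diagonal, FP from the rest of the 'urban' prediction marginal, FN from the rest of the 'urban' actual marginal.
precision = TP/(TP+FP).
urban: TP=6, FP=3+0+1+3=7 → 6/13 = 0.4615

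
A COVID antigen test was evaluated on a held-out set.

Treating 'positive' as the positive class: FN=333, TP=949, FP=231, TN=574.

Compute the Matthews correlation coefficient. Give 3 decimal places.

0.445

MCC = (TP·TN − FP·FN) / √((TP+FP)(TP+FN)(TN+FP)(TN+FN))
Numerator = 949·574 − 231·333 = 467803
Denominator = √(1180·1282·805·907) = √1104519022600 = 1050960.9996
MCC = 467803 / 1050960.9996 = 0.445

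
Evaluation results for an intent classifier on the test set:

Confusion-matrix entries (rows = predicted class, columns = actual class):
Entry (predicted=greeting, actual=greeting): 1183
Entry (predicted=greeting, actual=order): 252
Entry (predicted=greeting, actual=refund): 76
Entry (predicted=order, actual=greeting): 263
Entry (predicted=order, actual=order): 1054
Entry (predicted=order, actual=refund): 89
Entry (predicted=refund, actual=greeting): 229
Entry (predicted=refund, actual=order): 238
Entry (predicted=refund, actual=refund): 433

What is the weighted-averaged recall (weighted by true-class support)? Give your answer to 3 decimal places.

Per-class recall (TP/(TP+FN)):
  greeting: TP=1183, FN=263+229=492 → 1183/1675 = 0.7063
  order: TP=1054, FN=252+238=490 → 1054/1544 = 0.6826
  refund: TP=433, FN=76+89=165 → 433/598 = 0.7241
Weighted-recall = Σ (supportᵢ/N)·recallᵢ with N=3817: (1675/3817)·0.7063 + (1544/3817)·0.6826 + (598/3817)·0.7241 = 0.700

0.700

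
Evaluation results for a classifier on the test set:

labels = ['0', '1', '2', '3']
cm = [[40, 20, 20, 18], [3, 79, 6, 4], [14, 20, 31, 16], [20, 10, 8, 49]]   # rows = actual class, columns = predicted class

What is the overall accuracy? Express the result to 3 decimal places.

0.556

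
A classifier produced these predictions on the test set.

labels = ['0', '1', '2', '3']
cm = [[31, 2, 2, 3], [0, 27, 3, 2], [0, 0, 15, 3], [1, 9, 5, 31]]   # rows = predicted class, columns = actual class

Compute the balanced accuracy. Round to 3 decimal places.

0.769

Balanced accuracy = mean of per-class recall.
  0: recall = 31/32 = 0.9688
  1: recall = 27/38 = 0.7105
  2: recall = 15/25 = 0.6000
  3: recall = 31/39 = 0.7949
Mean = (0.9688 + 0.7105 + 0.6000 + 0.7949) / 4 = 0.769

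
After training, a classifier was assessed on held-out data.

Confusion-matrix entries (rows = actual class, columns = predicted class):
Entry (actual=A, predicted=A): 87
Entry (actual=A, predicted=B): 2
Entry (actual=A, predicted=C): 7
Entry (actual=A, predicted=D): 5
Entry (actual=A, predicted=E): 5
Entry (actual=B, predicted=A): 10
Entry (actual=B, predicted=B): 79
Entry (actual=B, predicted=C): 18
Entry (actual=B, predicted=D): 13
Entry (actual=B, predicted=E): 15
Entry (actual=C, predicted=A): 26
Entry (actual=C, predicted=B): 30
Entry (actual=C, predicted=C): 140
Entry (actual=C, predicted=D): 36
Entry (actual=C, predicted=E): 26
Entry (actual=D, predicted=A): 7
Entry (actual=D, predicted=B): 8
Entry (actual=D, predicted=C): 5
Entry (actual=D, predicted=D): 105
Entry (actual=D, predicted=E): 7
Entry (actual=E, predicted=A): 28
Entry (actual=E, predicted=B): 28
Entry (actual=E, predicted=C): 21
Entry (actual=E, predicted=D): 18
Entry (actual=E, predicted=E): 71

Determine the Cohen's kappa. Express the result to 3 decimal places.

Observed agreement pₒ = trace/N = 482/797 = 0.6048
Expected agreement pₑ = Σ (rowᵢ·colᵢ)/N² = (106·158 + 135·147 + 258·191 + 132·177 + 166·124)/797² = 0.2044
κ = (pₒ − pₑ)/(1 − pₑ) = (0.6048 − 0.2044)/(1 − 0.2044) = 0.503

0.503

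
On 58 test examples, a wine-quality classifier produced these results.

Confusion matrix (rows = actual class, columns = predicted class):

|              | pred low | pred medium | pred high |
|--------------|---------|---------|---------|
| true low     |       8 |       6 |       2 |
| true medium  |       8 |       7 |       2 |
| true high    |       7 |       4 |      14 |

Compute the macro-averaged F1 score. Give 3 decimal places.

0.491

Per-class F1 score (2·TP/(2·TP+FP+FN)):
  low: TP=8, FP=8+7=15, FN=6+2=8 → 16/39 = 0.4103
  medium: TP=7, FP=6+4=10, FN=8+2=10 → 14/34 = 0.4118
  high: TP=14, FP=2+2=4, FN=7+4=11 → 28/43 = 0.6512
Macro-F1 score = mean = (0.4103 + 0.4118 + 0.6512) / 3 = 0.491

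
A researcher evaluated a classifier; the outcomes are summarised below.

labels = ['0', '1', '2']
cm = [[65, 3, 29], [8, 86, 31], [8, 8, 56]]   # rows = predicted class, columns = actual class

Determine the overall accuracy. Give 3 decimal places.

Accuracy = trace / total = (65+86+56=207) / 294 = 207/294 = 0.704

0.704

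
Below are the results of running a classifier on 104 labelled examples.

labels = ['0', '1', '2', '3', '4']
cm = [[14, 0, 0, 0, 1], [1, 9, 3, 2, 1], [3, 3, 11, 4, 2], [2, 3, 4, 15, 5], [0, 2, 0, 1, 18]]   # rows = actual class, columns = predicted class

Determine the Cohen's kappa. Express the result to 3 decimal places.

Observed agreement pₒ = trace/N = 67/104 = 0.6442
Expected agreement pₑ = Σ (rowᵢ·colᵢ)/N² = (15·20 + 16·17 + 23·18 + 29·22 + 21·27)/104² = 0.2026
κ = (pₒ − pₑ)/(1 − pₑ) = (0.6442 − 0.2026)/(1 − 0.2026) = 0.554

0.554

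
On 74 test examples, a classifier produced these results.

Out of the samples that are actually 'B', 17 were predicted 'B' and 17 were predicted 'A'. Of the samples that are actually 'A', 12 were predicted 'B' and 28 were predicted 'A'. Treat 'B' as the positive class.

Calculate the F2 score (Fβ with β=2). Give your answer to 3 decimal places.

0.515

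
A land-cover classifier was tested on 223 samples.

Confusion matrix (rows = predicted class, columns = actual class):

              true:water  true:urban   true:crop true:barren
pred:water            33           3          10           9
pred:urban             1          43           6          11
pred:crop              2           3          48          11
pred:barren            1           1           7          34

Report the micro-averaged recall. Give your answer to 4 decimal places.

Micro-averaging pools counts across classes: ΣTP=158, ΣFP=65, ΣFN=65.
Micro-recall = TP/(TP+FN) on pooled counts = 0.7085 (equals overall accuracy in single-label multiclass).

0.7085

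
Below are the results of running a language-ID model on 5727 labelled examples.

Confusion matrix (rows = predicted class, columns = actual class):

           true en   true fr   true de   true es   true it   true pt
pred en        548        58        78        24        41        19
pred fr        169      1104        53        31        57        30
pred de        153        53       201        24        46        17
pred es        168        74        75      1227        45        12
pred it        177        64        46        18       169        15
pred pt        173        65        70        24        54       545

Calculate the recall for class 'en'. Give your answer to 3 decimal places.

Treat 'en' as positive and all other classes as negative.
recall = TP/(TP+FN).
en: TP=548, FN=169+153+168+177+173=840 → 548/1388 = 0.3948

0.395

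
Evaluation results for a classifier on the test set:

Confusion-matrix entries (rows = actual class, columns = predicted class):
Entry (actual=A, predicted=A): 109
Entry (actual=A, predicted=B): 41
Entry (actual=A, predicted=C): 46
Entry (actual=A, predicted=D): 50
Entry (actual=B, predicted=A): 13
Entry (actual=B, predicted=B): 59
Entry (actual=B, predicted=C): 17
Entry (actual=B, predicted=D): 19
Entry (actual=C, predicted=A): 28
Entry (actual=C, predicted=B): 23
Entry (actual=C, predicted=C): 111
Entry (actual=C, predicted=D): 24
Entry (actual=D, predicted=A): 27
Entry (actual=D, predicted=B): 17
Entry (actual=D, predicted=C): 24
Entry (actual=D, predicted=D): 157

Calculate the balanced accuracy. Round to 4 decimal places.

0.5710

Balanced accuracy = mean of per-class recall.
  A: recall = 109/246 = 0.44309
  B: recall = 59/108 = 0.54630
  C: recall = 111/186 = 0.59677
  D: recall = 157/225 = 0.69778
Mean = (0.44309 + 0.54630 + 0.59677 + 0.69778) / 4 = 0.5710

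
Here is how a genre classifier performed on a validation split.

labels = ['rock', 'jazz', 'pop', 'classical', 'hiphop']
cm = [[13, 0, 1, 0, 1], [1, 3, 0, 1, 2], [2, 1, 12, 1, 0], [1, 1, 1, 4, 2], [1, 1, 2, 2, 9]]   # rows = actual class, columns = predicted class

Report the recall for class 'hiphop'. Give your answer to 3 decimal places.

0.600

One-vs-rest for 'hiphop': TP = diagonal; FP = other classes predicted 'hiphop'; FN = 'hiphop' predicted as other.
recall = TP/(TP+FN).
hiphop: TP=9, FN=1+1+2+2=6 → 9/15 = 0.6000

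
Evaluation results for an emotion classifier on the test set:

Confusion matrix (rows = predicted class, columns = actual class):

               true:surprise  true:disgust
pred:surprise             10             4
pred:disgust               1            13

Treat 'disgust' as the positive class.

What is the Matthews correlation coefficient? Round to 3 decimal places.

0.658

MCC = (TP·TN − FP·FN) / √((TP+FP)(TP+FN)(TN+FP)(TN+FN))
Numerator = 13·10 − 1·4 = 126
Denominator = √(14·17·11·14) = √36652 = 191.4471
MCC = 126 / 191.4471 = 0.658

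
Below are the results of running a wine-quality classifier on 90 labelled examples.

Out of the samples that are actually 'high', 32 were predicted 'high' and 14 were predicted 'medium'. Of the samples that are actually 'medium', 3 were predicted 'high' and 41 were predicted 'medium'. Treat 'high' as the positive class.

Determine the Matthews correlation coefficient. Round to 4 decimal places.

0.6434

MCC = (TP·TN − FP·FN) / √((TP+FP)(TP+FN)(TN+FP)(TN+FN))
Numerator = 32·41 − 3·14 = 1270
Denominator = √(35·46·44·55) = √3896200 = 1973.8794
MCC = 1270 / 1973.8794 = 0.6434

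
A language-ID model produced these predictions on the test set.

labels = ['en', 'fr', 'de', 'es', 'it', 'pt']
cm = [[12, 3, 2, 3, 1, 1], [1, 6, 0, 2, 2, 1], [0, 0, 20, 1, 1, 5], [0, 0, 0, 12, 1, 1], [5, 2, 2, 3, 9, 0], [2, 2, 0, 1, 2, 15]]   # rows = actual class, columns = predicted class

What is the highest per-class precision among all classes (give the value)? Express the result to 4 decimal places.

0.8333

Per-class precision (TP/(TP+FP)):
  en: TP=12, FP=1+0+0+5+2=8 → 12/20 = 0.60000
  fr: TP=6, FP=3+0+0+2+2=7 → 6/13 = 0.46154
  de: TP=20, FP=2+0+0+2+0=4 → 20/24 = 0.83333
  es: TP=12, FP=3+2+1+3+1=10 → 12/22 = 0.54545
  it: TP=9, FP=1+2+1+1+2=7 → 9/16 = 0.56250
  pt: TP=15, FP=1+1+5+1+0=8 → 15/23 = 0.65217
Highest is class 'de' with precision = 0.8333.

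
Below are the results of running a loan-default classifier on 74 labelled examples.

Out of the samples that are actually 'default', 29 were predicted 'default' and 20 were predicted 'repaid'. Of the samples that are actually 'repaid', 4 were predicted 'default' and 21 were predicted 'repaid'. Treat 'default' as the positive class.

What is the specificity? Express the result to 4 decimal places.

0.8400

Specificity = TN/(TN+FP) = 21/(21+4) = 0.8400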